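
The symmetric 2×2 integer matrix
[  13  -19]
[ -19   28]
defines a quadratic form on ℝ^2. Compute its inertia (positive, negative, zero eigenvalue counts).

step 0: pivot 13 → sign +
step 1: pivot 3/13 → sign +
signature = (2, 0, 0)

Answer: (2, 0, 0)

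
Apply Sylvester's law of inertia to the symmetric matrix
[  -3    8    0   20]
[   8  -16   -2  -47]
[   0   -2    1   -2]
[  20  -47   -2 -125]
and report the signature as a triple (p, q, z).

step 0: pivot -3 → sign −
step 1: pivot 16/3 → sign +
step 2: pivot 1/4 → sign +
step 3: pivot 1/4 → sign +
signature = (3, 1, 0)

Answer: (3, 1, 0)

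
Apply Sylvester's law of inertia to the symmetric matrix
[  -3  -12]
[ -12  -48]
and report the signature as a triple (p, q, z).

Answer: (0, 1, 1)

Derivation:
step 0: pivot -3 → sign −
step 1: row/col 1 already zero → sign 0
signature = (0, 1, 1)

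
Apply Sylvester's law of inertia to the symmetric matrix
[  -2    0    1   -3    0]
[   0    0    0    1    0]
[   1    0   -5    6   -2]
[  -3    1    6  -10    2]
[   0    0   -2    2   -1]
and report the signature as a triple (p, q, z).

Answer: (1, 4, 0)

Derivation:
step 0: pivot -2 → sign −
step 1: pivot -9/2 → sign −
step 2: pivot -1 → sign −
step 3: pivot 1 → sign +
step 4: pivot -1/9 → sign −
signature = (1, 4, 0)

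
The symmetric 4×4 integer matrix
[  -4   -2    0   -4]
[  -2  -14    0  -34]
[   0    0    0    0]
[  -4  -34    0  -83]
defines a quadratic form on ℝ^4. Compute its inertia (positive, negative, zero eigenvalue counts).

step 0: pivot -4 → sign −
step 1: pivot -13 → sign −
step 2: pivot -3/13 → sign −
step 3: row/col 3 already zero → sign 0
signature = (0, 3, 1)

Answer: (0, 3, 1)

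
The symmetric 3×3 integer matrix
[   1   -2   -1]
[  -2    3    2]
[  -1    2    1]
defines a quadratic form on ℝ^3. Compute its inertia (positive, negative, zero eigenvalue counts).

step 0: pivot 1 → sign +
step 1: pivot -1 → sign −
step 2: row/col 2 already zero → sign 0
signature = (1, 1, 1)

Answer: (1, 1, 1)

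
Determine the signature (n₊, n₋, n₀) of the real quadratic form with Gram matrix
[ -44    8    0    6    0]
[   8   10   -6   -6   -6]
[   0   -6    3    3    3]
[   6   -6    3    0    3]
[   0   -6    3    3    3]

Answer: (1, 2, 2)

Derivation:
step 0: pivot -44 → sign −
step 1: pivot 126/11 → sign +
step 2: pivot -1/7 → sign −
step 3: row/col 3 already zero → sign 0
step 4: row/col 4 already zero → sign 0
signature = (1, 2, 2)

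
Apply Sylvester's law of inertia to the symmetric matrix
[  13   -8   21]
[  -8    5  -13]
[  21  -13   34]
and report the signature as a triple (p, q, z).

step 0: pivot 13 → sign +
step 1: pivot 1/13 → sign +
step 2: row/col 2 already zero → sign 0
signature = (2, 0, 1)

Answer: (2, 0, 1)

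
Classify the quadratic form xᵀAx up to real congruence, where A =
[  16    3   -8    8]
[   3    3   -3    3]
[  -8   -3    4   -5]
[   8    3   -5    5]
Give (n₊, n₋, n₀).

step 0: pivot 16 → sign +
step 1: pivot 39/16 → sign +
step 2: pivot -12/13 → sign −
step 3: pivot 1/12 → sign +
signature = (3, 1, 0)

Answer: (3, 1, 0)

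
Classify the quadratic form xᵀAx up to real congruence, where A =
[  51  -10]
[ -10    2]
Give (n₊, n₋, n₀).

step 0: pivot 51 → sign +
step 1: pivot 2/51 → sign +
signature = (2, 0, 0)

Answer: (2, 0, 0)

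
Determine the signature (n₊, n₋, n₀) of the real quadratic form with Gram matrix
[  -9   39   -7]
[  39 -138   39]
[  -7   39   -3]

step 0: pivot -9 → sign −
step 1: pivot 31 → sign +
step 2: pivot 2/93 → sign +
signature = (2, 1, 0)

Answer: (2, 1, 0)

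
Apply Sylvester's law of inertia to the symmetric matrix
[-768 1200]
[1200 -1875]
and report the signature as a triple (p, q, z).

Answer: (0, 1, 1)

Derivation:
step 0: pivot -768 → sign −
step 1: row/col 1 already zero → sign 0
signature = (0, 1, 1)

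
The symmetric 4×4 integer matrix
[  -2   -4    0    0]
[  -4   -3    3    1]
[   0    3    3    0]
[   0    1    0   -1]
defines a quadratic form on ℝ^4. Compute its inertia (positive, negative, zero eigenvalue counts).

step 0: pivot -2 → sign −
step 1: pivot 5 → sign +
step 2: pivot 6/5 → sign +
step 3: pivot -3/2 → sign −
signature = (2, 2, 0)

Answer: (2, 2, 0)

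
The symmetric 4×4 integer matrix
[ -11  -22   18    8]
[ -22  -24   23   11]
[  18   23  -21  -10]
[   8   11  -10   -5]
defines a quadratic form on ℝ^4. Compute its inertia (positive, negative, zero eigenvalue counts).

step 0: pivot -11 → sign −
step 1: pivot 20 → sign +
step 2: pivot 1/220 → sign +
step 3: pivot -6 → sign −
signature = (2, 2, 0)

Answer: (2, 2, 0)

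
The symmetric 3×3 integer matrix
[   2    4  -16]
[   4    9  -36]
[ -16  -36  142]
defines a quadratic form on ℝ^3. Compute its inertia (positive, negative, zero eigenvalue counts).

Answer: (2, 1, 0)

Derivation:
step 0: pivot 2 → sign +
step 1: pivot 1 → sign +
step 2: pivot -2 → sign −
signature = (2, 1, 0)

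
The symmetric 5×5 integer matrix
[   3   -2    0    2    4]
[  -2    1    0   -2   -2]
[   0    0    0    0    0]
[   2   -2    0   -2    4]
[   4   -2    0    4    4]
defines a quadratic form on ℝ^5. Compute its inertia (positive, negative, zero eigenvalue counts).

Answer: (1, 2, 2)

Derivation:
step 0: pivot 3 → sign +
step 1: pivot -1/3 → sign −
step 2: pivot -2 → sign −
step 3: row/col 3 already zero → sign 0
step 4: row/col 4 already zero → sign 0
signature = (1, 2, 2)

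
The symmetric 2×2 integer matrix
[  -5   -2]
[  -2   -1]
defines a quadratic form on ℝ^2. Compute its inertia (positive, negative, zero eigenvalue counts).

step 0: pivot -5 → sign −
step 1: pivot -1/5 → sign −
signature = (0, 2, 0)

Answer: (0, 2, 0)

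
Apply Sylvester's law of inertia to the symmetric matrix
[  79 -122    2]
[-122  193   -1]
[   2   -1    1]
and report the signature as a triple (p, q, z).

step 0: pivot 79 → sign +
step 1: pivot 363/79 → sign +
step 2: row/col 2 already zero → sign 0
signature = (2, 0, 1)

Answer: (2, 0, 1)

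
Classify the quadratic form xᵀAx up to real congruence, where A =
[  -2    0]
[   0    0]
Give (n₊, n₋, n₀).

step 0: pivot -2 → sign −
step 1: row/col 1 already zero → sign 0
signature = (0, 1, 1)

Answer: (0, 1, 1)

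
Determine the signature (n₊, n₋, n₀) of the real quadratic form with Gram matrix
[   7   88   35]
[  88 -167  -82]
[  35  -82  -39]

Answer: (2, 1, 0)

Derivation:
step 0: pivot 7 → sign +
step 1: pivot -8913/7 → sign −
step 2: pivot 2/2971 → sign +
signature = (2, 1, 0)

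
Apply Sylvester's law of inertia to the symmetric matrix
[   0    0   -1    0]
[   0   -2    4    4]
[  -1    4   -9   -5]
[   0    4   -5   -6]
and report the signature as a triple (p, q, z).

step 0: pivot -2 → sign −
step 1: pivot -1 → sign −
step 2: pivot 1 → sign +
step 3: pivot 2 → sign +
signature = (2, 2, 0)

Answer: (2, 2, 0)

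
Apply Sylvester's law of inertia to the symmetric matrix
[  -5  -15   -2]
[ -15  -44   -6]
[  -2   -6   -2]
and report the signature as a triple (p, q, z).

step 0: pivot -5 → sign −
step 1: pivot 1 → sign +
step 2: pivot -6/5 → sign −
signature = (1, 2, 0)

Answer: (1, 2, 0)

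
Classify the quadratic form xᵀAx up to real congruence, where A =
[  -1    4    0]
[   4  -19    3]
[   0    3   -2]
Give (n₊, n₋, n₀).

Answer: (1, 2, 0)

Derivation:
step 0: pivot -1 → sign −
step 1: pivot -3 → sign −
step 2: pivot 1 → sign +
signature = (1, 2, 0)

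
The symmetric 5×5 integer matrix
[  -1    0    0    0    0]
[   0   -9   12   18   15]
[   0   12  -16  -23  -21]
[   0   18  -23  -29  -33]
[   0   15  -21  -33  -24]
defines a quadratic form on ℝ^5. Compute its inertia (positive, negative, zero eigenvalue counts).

step 0: pivot -1 → sign −
step 1: pivot -9 → sign −
step 2: pivot 7 → sign +
step 3: pivot -1/7 → sign −
step 4: pivot 2 → sign +
signature = (2, 3, 0)

Answer: (2, 3, 0)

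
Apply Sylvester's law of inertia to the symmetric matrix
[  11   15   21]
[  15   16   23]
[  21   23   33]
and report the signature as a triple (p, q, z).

Answer: (2, 1, 0)

Derivation:
step 0: pivot 11 → sign +
step 1: pivot -49/11 → sign −
step 2: pivot 2/49 → sign +
signature = (2, 1, 0)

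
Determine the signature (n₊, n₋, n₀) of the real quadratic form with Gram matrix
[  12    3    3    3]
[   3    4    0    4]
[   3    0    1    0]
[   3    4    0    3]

Answer: (3, 1, 0)

Derivation:
step 0: pivot 12 → sign +
step 1: pivot 13/4 → sign +
step 2: pivot 1/13 → sign +
step 3: pivot -1 → sign −
signature = (3, 1, 0)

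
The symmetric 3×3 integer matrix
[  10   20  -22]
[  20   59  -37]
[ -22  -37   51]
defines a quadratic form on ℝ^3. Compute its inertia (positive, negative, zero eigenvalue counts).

Answer: (3, 0, 0)

Derivation:
step 0: pivot 10 → sign +
step 1: pivot 19 → sign +
step 2: pivot 2/95 → sign +
signature = (3, 0, 0)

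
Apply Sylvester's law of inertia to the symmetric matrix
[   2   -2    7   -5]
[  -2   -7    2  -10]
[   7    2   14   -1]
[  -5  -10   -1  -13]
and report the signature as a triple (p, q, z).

step 0: pivot 2 → sign +
step 1: pivot -9 → sign −
step 2: pivot -3/2 → sign −
step 3: pivot 1 → sign +
signature = (2, 2, 0)

Answer: (2, 2, 0)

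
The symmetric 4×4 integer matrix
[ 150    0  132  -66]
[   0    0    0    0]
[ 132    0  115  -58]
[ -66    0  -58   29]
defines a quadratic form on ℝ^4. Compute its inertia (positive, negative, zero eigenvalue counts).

Answer: (1, 2, 1)

Derivation:
step 0: pivot 150 → sign +
step 1: pivot -29/25 → sign −
step 2: pivot -1/29 → sign −
step 3: row/col 3 already zero → sign 0
signature = (1, 2, 1)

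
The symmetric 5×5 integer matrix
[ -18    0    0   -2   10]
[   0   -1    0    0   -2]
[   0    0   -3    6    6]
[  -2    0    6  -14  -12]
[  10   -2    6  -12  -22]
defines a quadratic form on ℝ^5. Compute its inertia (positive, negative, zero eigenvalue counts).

step 0: pivot -18 → sign −
step 1: pivot -1 → sign −
step 2: pivot -3 → sign −
step 3: pivot -16/9 → sign −
step 4: pivot 1/4 → sign +
signature = (1, 4, 0)

Answer: (1, 4, 0)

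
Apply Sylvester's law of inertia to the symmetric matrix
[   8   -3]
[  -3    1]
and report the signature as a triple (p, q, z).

step 0: pivot 8 → sign +
step 1: pivot -1/8 → sign −
signature = (1, 1, 0)

Answer: (1, 1, 0)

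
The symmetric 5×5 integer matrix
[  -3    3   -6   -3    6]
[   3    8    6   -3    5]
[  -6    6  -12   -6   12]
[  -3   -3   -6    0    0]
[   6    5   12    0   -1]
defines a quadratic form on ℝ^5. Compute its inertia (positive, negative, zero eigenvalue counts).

step 0: pivot -3 → sign −
step 1: pivot 11 → sign +
step 2: pivot -3/11 → sign −
step 3: row/col 3 already zero → sign 0
step 4: row/col 4 already zero → sign 0
signature = (1, 2, 2)

Answer: (1, 2, 2)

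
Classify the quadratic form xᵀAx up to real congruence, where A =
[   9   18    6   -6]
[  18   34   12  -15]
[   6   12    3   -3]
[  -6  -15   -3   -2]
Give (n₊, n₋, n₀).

Answer: (1, 3, 0)

Derivation:
step 0: pivot 9 → sign +
step 1: pivot -2 → sign −
step 2: pivot -1 → sign −
step 3: pivot -1/2 → sign −
signature = (1, 3, 0)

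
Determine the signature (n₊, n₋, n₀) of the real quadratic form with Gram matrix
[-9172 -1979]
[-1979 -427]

step 0: pivot -9172 → sign −
step 1: pivot -3/9172 → sign −
signature = (0, 2, 0)

Answer: (0, 2, 0)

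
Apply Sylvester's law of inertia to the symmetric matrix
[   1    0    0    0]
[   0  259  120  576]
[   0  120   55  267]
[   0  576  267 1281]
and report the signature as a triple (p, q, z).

Answer: (3, 1, 0)

Derivation:
step 0: pivot 1 → sign +
step 1: pivot 259 → sign +
step 2: pivot -155/259 → sign −
step 3: pivot 6/155 → sign +
signature = (3, 1, 0)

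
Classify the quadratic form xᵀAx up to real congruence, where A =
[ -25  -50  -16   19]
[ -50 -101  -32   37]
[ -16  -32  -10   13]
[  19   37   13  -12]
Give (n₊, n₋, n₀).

step 0: pivot -25 → sign −
step 1: pivot -1 → sign −
step 2: pivot 6/25 → sign +
step 3: pivot 1/2 → sign +
signature = (2, 2, 0)

Answer: (2, 2, 0)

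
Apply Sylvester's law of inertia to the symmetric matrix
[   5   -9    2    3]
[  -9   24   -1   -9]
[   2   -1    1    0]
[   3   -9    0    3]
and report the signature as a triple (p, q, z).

Answer: (2, 2, 0)

Derivation:
step 0: pivot 5 → sign +
step 1: pivot 39/5 → sign +
step 2: pivot -2/3 → sign −
step 3: pivot -6/13 → sign −
signature = (2, 2, 0)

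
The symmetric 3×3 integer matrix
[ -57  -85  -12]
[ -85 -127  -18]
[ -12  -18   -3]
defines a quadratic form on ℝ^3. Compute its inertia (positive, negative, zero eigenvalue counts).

Answer: (0, 3, 0)

Derivation:
step 0: pivot -57 → sign −
step 1: pivot -14/57 → sign −
step 2: pivot -3/7 → sign −
signature = (0, 3, 0)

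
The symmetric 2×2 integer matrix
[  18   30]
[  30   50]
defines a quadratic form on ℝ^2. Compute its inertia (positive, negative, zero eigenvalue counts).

Answer: (1, 0, 1)

Derivation:
step 0: pivot 18 → sign +
step 1: row/col 1 already zero → sign 0
signature = (1, 0, 1)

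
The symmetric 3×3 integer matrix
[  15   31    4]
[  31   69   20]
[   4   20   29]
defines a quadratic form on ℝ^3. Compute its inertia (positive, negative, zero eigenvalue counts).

step 0: pivot 15 → sign +
step 1: pivot 74/15 → sign +
step 2: pivot 1/37 → sign +
signature = (3, 0, 0)

Answer: (3, 0, 0)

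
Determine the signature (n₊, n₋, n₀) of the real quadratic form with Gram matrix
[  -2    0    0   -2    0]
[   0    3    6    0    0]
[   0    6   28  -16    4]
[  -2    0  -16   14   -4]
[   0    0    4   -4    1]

step 0: pivot -2 → sign −
step 1: pivot 3 → sign +
step 2: pivot 16 → sign +
step 3: row/col 3 already zero → sign 0
step 4: row/col 4 already zero → sign 0
signature = (2, 1, 2)

Answer: (2, 1, 2)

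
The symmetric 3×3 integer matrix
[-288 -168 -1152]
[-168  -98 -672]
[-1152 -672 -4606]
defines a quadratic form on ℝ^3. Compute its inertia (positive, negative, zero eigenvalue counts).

step 0: pivot -288 → sign −
step 1: pivot 2 → sign +
step 2: row/col 2 already zero → sign 0
signature = (1, 1, 1)

Answer: (1, 1, 1)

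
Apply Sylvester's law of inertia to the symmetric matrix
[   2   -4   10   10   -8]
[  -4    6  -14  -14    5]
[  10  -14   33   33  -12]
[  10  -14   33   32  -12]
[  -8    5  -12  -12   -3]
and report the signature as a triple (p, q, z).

step 0: pivot 2 → sign +
step 1: pivot -2 → sign −
step 2: pivot 1 → sign +
step 3: pivot -1 → sign −
step 4: pivot 1/2 → sign +
signature = (3, 2, 0)

Answer: (3, 2, 0)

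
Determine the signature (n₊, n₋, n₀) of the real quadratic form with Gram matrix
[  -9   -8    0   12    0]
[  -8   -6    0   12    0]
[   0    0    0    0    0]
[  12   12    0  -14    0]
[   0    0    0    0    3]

Answer: (3, 1, 1)

Derivation:
step 0: pivot -9 → sign −
step 1: pivot 10/9 → sign +
step 2: pivot 2/5 → sign +
step 3: pivot 3 → sign +
step 4: row/col 4 already zero → sign 0
signature = (3, 1, 1)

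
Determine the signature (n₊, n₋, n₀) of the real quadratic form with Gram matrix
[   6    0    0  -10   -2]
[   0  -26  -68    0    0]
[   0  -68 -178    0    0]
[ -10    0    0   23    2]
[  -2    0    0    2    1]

Answer: (3, 2, 0)

Derivation:
step 0: pivot 6 → sign +
step 1: pivot -26 → sign −
step 2: pivot -2/13 → sign −
step 3: pivot 19/3 → sign +
step 4: pivot 1/19 → sign +
signature = (3, 2, 0)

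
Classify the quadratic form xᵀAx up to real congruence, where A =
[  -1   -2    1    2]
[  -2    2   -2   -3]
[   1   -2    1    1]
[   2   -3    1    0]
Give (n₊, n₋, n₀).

step 0: pivot -1 → sign −
step 1: pivot 6 → sign +
step 2: pivot -2/3 → sign −
step 3: row/col 3 already zero → sign 0
signature = (1, 2, 1)

Answer: (1, 2, 1)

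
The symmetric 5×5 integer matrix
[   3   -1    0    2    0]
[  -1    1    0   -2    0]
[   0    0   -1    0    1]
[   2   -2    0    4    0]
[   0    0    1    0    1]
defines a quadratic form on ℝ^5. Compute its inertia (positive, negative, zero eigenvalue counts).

step 0: pivot 3 → sign +
step 1: pivot 2/3 → sign +
step 2: pivot -1 → sign −
step 3: pivot 2 → sign +
step 4: row/col 4 already zero → sign 0
signature = (3, 1, 1)

Answer: (3, 1, 1)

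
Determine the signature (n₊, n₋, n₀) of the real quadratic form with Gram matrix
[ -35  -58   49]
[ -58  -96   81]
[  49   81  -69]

step 0: pivot -35 → sign −
step 1: pivot 4/35 → sign +
step 2: pivot -3/4 → sign −
signature = (1, 2, 0)

Answer: (1, 2, 0)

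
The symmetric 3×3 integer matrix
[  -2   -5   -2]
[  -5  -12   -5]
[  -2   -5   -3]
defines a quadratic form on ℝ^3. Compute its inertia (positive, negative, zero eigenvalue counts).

Answer: (1, 2, 0)

Derivation:
step 0: pivot -2 → sign −
step 1: pivot 1/2 → sign +
step 2: pivot -1 → sign −
signature = (1, 2, 0)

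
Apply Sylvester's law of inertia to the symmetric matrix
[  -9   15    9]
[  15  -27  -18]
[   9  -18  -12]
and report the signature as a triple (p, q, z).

step 0: pivot -9 → sign −
step 1: pivot -2 → sign −
step 2: pivot 3/2 → sign +
signature = (1, 2, 0)

Answer: (1, 2, 0)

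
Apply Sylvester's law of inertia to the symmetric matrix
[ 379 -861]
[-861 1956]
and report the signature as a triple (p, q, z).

Answer: (2, 0, 0)

Derivation:
step 0: pivot 379 → sign +
step 1: pivot 3/379 → sign +
signature = (2, 0, 0)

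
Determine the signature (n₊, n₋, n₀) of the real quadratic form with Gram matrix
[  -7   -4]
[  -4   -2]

step 0: pivot -7 → sign −
step 1: pivot 2/7 → sign +
signature = (1, 1, 0)

Answer: (1, 1, 0)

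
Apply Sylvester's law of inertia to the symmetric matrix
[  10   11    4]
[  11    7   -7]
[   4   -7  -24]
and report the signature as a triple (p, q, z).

step 0: pivot 10 → sign +
step 1: pivot -51/10 → sign −
step 2: pivot -2/17 → sign −
signature = (1, 2, 0)

Answer: (1, 2, 0)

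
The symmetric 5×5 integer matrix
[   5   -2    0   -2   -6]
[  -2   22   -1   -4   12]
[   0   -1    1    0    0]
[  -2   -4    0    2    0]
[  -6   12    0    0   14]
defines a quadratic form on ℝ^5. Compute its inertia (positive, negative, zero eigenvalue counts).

step 0: pivot 5 → sign +
step 1: pivot 106/5 → sign +
step 2: pivot 101/106 → sign +
step 3: pivot 6/101 → sign +
step 4: pivot 2 → sign +
signature = (5, 0, 0)

Answer: (5, 0, 0)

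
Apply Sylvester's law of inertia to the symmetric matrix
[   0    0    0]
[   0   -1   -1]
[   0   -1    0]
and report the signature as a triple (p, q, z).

Answer: (1, 1, 1)

Derivation:
step 0: pivot -1 → sign −
step 1: pivot 1 → sign +
step 2: row/col 2 already zero → sign 0
signature = (1, 1, 1)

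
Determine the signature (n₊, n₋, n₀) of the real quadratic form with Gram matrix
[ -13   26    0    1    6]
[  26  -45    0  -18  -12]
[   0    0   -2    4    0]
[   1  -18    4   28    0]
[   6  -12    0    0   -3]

step 0: pivot -13 → sign −
step 1: pivot 7 → sign +
step 2: pivot -2 → sign −
step 3: pivot -45/91 → sign −
step 4: pivot 1/5 → sign +
signature = (2, 3, 0)

Answer: (2, 3, 0)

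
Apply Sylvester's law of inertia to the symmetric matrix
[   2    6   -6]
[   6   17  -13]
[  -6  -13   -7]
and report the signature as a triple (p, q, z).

step 0: pivot 2 → sign +
step 1: pivot -1 → sign −
step 2: row/col 2 already zero → sign 0
signature = (1, 1, 1)

Answer: (1, 1, 1)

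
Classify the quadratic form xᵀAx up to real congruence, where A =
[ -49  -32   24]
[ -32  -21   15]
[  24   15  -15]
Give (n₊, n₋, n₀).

Answer: (1, 2, 0)

Derivation:
step 0: pivot -49 → sign −
step 1: pivot -5/49 → sign −
step 2: pivot 6/5 → sign +
signature = (1, 2, 0)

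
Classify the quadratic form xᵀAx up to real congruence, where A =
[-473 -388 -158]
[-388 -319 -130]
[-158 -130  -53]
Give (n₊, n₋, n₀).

Answer: (0, 3, 0)

Derivation:
step 0: pivot -473 → sign −
step 1: pivot -343/473 → sign −
step 2: pivot -3/343 → sign −
signature = (0, 3, 0)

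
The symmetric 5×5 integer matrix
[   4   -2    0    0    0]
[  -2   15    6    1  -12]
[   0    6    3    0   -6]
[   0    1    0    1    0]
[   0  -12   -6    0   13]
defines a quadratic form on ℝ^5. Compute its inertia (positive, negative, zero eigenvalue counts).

step 0: pivot 4 → sign +
step 1: pivot 14 → sign +
step 2: pivot 3/7 → sign +
step 3: pivot 1/2 → sign +
step 4: pivot 1 → sign +
signature = (5, 0, 0)

Answer: (5, 0, 0)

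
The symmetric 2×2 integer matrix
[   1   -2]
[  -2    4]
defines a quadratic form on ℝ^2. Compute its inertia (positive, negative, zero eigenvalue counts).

step 0: pivot 1 → sign +
step 1: row/col 1 already zero → sign 0
signature = (1, 0, 1)

Answer: (1, 0, 1)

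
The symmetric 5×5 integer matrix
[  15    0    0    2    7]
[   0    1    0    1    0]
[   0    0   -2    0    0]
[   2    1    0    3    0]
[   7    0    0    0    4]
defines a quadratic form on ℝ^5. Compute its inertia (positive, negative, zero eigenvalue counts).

step 0: pivot 15 → sign +
step 1: pivot 1 → sign +
step 2: pivot -2 → sign −
step 3: pivot 26/15 → sign +
step 4: pivot 3/13 → sign +
signature = (4, 1, 0)

Answer: (4, 1, 0)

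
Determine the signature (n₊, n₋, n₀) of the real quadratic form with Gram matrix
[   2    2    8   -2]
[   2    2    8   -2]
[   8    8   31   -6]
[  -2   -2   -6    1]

Answer: (2, 1, 1)

Derivation:
step 0: pivot 2 → sign +
step 1: pivot -1 → sign −
step 2: pivot 3 → sign +
step 3: row/col 3 already zero → sign 0
signature = (2, 1, 1)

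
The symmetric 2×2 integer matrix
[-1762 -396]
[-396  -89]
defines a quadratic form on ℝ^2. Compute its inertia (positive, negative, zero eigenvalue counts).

step 0: pivot -1762 → sign −
step 1: pivot -1/881 → sign −
signature = (0, 2, 0)

Answer: (0, 2, 0)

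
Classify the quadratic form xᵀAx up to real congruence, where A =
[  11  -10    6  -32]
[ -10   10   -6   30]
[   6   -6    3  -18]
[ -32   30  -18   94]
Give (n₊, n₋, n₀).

step 0: pivot 11 → sign +
step 1: pivot 10/11 → sign +
step 2: pivot -3/5 → sign −
step 3: row/col 3 already zero → sign 0
signature = (2, 1, 1)

Answer: (2, 1, 1)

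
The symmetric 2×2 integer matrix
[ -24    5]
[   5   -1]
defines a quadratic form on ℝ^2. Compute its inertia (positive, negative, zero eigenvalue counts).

Answer: (1, 1, 0)

Derivation:
step 0: pivot -24 → sign −
step 1: pivot 1/24 → sign +
signature = (1, 1, 0)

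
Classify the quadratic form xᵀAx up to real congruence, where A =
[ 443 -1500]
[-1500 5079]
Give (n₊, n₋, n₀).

Answer: (1, 1, 0)

Derivation:
step 0: pivot 443 → sign +
step 1: pivot -3/443 → sign −
signature = (1, 1, 0)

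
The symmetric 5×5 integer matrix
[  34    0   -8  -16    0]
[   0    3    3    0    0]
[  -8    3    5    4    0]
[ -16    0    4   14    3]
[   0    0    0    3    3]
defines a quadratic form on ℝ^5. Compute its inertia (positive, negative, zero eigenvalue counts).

step 0: pivot 34 → sign +
step 1: pivot 3 → sign +
step 2: pivot 2/17 → sign +
step 3: pivot 6 → sign +
step 4: pivot 3/2 → sign +
signature = (5, 0, 0)

Answer: (5, 0, 0)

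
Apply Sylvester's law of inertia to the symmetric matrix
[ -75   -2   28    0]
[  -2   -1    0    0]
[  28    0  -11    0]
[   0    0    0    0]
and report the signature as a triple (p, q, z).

Answer: (1, 2, 1)

Derivation:
step 0: pivot -75 → sign −
step 1: pivot -71/75 → sign −
step 2: pivot 3/71 → sign +
step 3: row/col 3 already zero → sign 0
signature = (1, 2, 1)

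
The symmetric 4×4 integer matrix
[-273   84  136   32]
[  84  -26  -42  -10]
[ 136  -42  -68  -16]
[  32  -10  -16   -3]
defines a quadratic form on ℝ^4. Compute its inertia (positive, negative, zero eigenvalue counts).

step 0: pivot -273 → sign −
step 1: pivot -2/13 → sign −
step 2: pivot -2/21 → sign −
step 3: pivot 1 → sign +
signature = (1, 3, 0)

Answer: (1, 3, 0)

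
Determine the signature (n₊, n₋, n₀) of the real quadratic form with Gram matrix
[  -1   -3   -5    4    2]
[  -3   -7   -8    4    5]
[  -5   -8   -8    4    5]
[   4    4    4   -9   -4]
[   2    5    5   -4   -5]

step 0: pivot -1 → sign −
step 1: pivot 2 → sign +
step 2: pivot -15/2 → sign −
step 3: pivot -29/5 → sign −
step 4: pivot -6/29 → sign −
signature = (1, 4, 0)

Answer: (1, 4, 0)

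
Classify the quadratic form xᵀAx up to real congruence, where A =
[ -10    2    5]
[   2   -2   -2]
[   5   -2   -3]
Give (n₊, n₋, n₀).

Answer: (1, 2, 0)

Derivation:
step 0: pivot -10 → sign −
step 1: pivot -8/5 → sign −
step 2: pivot 1/8 → sign +
signature = (1, 2, 0)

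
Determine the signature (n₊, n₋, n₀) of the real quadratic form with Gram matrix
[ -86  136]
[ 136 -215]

step 0: pivot -86 → sign −
step 1: pivot 3/43 → sign +
signature = (1, 1, 0)

Answer: (1, 1, 0)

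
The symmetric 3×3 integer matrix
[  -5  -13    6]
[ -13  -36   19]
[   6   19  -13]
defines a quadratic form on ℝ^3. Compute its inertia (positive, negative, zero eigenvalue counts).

step 0: pivot -5 → sign −
step 1: pivot -11/5 → sign −
step 2: pivot -6/11 → sign −
signature = (0, 3, 0)

Answer: (0, 3, 0)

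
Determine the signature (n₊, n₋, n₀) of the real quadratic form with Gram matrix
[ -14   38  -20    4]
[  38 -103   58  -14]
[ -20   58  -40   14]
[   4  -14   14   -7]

step 0: pivot -14 → sign −
step 1: pivot 1/7 → sign +
step 2: pivot -108 → sign −
step 3: row/col 3 already zero → sign 0
signature = (1, 2, 1)

Answer: (1, 2, 1)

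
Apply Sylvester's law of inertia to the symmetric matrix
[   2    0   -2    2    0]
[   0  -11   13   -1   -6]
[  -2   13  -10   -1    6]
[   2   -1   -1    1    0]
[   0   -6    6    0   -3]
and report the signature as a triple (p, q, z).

step 0: pivot 2 → sign +
step 1: pivot -11 → sign −
step 2: pivot 37/11 → sign +
step 3: pivot -34/37 → sign −
step 4: pivot 3/17 → sign +
signature = (3, 2, 0)

Answer: (3, 2, 0)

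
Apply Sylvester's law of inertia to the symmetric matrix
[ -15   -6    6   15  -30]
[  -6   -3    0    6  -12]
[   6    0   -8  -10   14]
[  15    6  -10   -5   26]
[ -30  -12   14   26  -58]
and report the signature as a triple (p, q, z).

Answer: (3, 2, 0)

Derivation:
step 0: pivot -15 → sign −
step 1: pivot -3/5 → sign −
step 2: pivot 4 → sign +
step 3: pivot 6 → sign +
step 4: pivot 1/3 → sign +
signature = (3, 2, 0)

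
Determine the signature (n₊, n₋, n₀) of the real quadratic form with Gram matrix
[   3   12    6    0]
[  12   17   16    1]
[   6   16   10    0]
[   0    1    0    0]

step 0: pivot 3 → sign +
step 1: pivot -31 → sign −
step 2: pivot 2/31 → sign +
step 3: pivot -1 → sign −
signature = (2, 2, 0)

Answer: (2, 2, 0)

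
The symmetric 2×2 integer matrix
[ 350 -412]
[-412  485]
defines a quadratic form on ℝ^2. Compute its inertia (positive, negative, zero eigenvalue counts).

Answer: (2, 0, 0)

Derivation:
step 0: pivot 350 → sign +
step 1: pivot 3/175 → sign +
signature = (2, 0, 0)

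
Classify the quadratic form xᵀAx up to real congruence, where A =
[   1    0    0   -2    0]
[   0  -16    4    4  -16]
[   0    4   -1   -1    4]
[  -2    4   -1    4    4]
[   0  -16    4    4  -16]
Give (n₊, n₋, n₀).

Answer: (2, 1, 2)

Derivation:
step 0: pivot 1 → sign +
step 1: pivot -16 → sign −
step 2: pivot 1 → sign +
step 3: row/col 3 already zero → sign 0
step 4: row/col 4 already zero → sign 0
signature = (2, 1, 2)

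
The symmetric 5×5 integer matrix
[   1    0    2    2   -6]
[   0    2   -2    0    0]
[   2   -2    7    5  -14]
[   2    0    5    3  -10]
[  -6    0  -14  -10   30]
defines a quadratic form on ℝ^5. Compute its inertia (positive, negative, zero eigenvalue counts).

step 0: pivot 1 → sign +
step 1: pivot 2 → sign +
step 2: pivot 1 → sign +
step 3: pivot -2 → sign −
step 4: pivot -2 → sign −
signature = (3, 2, 0)

Answer: (3, 2, 0)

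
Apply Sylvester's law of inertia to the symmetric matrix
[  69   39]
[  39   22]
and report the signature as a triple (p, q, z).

Answer: (1, 1, 0)

Derivation:
step 0: pivot 69 → sign +
step 1: pivot -1/23 → sign −
signature = (1, 1, 0)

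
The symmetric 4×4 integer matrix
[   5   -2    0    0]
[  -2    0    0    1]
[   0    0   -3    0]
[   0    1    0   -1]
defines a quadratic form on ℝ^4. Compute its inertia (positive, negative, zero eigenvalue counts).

Answer: (2, 2, 0)

Derivation:
step 0: pivot 5 → sign +
step 1: pivot -4/5 → sign −
step 2: pivot -3 → sign −
step 3: pivot 1/4 → sign +
signature = (2, 2, 0)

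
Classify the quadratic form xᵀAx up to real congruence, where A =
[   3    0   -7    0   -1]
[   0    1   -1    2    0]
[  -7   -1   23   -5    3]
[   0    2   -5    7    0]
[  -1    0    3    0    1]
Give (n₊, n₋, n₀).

Answer: (5, 0, 0)

Derivation:
step 0: pivot 3 → sign +
step 1: pivot 1 → sign +
step 2: pivot 17/3 → sign +
step 3: pivot 24/17 → sign +
step 4: pivot 1/2 → sign +
signature = (5, 0, 0)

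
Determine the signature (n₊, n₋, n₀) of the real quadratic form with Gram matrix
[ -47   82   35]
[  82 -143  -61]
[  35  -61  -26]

step 0: pivot -47 → sign −
step 1: pivot 3/47 → sign +
step 2: row/col 2 already zero → sign 0
signature = (1, 1, 1)

Answer: (1, 1, 1)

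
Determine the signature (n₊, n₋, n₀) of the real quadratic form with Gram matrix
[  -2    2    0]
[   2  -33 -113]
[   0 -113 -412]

step 0: pivot -2 → sign −
step 1: pivot -31 → sign −
step 2: pivot -3/31 → sign −
signature = (0, 3, 0)

Answer: (0, 3, 0)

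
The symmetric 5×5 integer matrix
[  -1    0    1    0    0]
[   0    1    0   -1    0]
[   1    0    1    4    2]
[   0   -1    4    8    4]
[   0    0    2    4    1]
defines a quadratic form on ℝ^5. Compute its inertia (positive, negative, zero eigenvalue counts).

Answer: (2, 3, 0)

Derivation:
step 0: pivot -1 → sign −
step 1: pivot 1 → sign +
step 2: pivot 2 → sign +
step 3: pivot -1 → sign −
step 4: pivot -1 → sign −
signature = (2, 3, 0)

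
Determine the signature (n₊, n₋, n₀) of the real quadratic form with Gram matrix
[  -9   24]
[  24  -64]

step 0: pivot -9 → sign −
step 1: row/col 1 already zero → sign 0
signature = (0, 1, 1)

Answer: (0, 1, 1)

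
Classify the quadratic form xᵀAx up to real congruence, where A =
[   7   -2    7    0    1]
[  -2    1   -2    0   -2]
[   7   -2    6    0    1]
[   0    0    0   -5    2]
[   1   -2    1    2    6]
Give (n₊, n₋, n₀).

step 0: pivot 7 → sign +
step 1: pivot 3/7 → sign +
step 2: pivot -1 → sign −
step 3: pivot -5 → sign −
step 4: pivot -1/5 → sign −
signature = (2, 3, 0)

Answer: (2, 3, 0)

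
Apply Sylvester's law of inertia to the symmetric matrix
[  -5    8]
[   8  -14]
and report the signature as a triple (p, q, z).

Answer: (0, 2, 0)

Derivation:
step 0: pivot -5 → sign −
step 1: pivot -6/5 → sign −
signature = (0, 2, 0)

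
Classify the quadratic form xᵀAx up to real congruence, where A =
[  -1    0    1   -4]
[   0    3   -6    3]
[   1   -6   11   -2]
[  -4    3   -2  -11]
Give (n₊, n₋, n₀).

Answer: (2, 1, 1)

Derivation:
step 0: pivot -1 → sign −
step 1: pivot 3 → sign +
step 2: pivot 2 → sign +
step 3: row/col 3 already zero → sign 0
signature = (2, 1, 1)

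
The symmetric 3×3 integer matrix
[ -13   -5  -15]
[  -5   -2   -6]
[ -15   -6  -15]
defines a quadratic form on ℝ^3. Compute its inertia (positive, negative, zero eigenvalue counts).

Answer: (1, 2, 0)

Derivation:
step 0: pivot -13 → sign −
step 1: pivot -1/13 → sign −
step 2: pivot 3 → sign +
signature = (1, 2, 0)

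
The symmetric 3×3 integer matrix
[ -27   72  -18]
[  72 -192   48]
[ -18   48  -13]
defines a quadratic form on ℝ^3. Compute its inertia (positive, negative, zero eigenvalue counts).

step 0: pivot -27 → sign −
step 1: pivot -1 → sign −
step 2: row/col 2 already zero → sign 0
signature = (0, 2, 1)

Answer: (0, 2, 1)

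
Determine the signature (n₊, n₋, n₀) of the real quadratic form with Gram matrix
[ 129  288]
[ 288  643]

Answer: (2, 0, 0)

Derivation:
step 0: pivot 129 → sign +
step 1: pivot 1/43 → sign +
signature = (2, 0, 0)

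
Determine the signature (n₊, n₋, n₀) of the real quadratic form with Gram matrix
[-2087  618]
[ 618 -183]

step 0: pivot -2087 → sign −
step 1: pivot 3/2087 → sign +
signature = (1, 1, 0)

Answer: (1, 1, 0)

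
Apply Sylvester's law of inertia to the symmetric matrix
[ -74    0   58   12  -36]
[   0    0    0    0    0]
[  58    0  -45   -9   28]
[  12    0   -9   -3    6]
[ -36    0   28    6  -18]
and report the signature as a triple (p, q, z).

Answer: (1, 3, 1)

Derivation:
step 0: pivot -74 → sign −
step 1: pivot 17/37 → sign +
step 2: pivot -24/17 → sign −
step 3: pivot -1/2 → sign −
step 4: row/col 4 already zero → sign 0
signature = (1, 3, 1)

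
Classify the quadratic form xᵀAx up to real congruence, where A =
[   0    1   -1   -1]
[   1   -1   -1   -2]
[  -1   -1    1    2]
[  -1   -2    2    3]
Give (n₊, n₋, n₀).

step 0: pivot -1 → sign −
step 1: pivot 1 → sign +
step 2: pivot -2 → sign −
step 3: row/col 3 already zero → sign 0
signature = (1, 2, 1)

Answer: (1, 2, 1)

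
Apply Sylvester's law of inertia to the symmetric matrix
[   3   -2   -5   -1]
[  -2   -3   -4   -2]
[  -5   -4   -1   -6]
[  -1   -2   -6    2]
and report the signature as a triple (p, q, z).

Answer: (3, 1, 0)

Derivation:
step 0: pivot 3 → sign +
step 1: pivot -13/3 → sign −
step 2: pivot 40/13 → sign +
step 3: pivot 3/40 → sign +
signature = (3, 1, 0)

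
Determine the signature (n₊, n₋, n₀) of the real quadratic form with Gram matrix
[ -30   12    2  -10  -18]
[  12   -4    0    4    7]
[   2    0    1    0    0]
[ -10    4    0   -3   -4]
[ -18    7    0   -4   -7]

Answer: (3, 2, 0)

Derivation:
step 0: pivot -30 → sign −
step 1: pivot 4/5 → sign +
step 2: pivot 1/3 → sign +
step 3: pivot -1 → sign −
step 4: pivot 3/4 → sign +
signature = (3, 2, 0)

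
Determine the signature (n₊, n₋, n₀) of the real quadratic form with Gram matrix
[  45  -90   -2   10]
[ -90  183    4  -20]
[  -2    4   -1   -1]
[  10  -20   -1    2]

Answer: (3, 1, 0)

Derivation:
step 0: pivot 45 → sign +
step 1: pivot 3 → sign +
step 2: pivot -49/45 → sign −
step 3: pivot 3/49 → sign +
signature = (3, 1, 0)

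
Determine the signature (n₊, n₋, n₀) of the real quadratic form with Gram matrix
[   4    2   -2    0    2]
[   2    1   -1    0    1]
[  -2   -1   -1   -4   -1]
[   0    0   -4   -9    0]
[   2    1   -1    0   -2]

Answer: (1, 3, 1)

Derivation:
step 0: pivot 4 → sign +
step 1: pivot -2 → sign −
step 2: pivot -1 → sign −
step 3: pivot -3 → sign −
step 4: row/col 4 already zero → sign 0
signature = (1, 3, 1)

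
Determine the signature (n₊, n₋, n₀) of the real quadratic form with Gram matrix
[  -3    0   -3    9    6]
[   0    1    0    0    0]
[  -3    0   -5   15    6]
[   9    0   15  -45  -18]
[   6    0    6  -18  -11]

step 0: pivot -3 → sign −
step 1: pivot 1 → sign +
step 2: pivot -2 → sign −
step 3: pivot 1 → sign +
step 4: row/col 4 already zero → sign 0
signature = (2, 2, 1)

Answer: (2, 2, 1)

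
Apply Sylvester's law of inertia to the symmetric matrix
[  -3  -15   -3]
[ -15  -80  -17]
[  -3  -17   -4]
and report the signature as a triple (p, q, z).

Answer: (0, 3, 0)

Derivation:
step 0: pivot -3 → sign −
step 1: pivot -5 → sign −
step 2: pivot -1/5 → sign −
signature = (0, 3, 0)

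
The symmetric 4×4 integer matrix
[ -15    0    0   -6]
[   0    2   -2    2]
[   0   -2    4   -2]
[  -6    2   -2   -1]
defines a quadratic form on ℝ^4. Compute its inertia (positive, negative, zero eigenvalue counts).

step 0: pivot -15 → sign −
step 1: pivot 2 → sign +
step 2: pivot 2 → sign +
step 3: pivot -3/5 → sign −
signature = (2, 2, 0)

Answer: (2, 2, 0)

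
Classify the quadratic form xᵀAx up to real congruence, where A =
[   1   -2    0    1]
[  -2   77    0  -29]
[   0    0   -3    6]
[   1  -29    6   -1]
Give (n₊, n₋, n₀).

step 0: pivot 1 → sign +
step 1: pivot 73 → sign +
step 2: pivot -3 → sign −
step 3: pivot 1/73 → sign +
signature = (3, 1, 0)

Answer: (3, 1, 0)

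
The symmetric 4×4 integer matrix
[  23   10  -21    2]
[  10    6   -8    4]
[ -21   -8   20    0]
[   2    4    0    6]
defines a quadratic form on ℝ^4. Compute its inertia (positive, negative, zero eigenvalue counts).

step 0: pivot 23 → sign +
step 1: pivot 38/23 → sign +
step 2: pivot 1/19 → sign +
step 3: pivot -2 → sign −
signature = (3, 1, 0)

Answer: (3, 1, 0)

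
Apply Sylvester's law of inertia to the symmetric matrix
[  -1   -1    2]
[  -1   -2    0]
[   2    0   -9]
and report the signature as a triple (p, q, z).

step 0: pivot -1 → sign −
step 1: pivot -1 → sign −
step 2: pivot -1 → sign −
signature = (0, 3, 0)

Answer: (0, 3, 0)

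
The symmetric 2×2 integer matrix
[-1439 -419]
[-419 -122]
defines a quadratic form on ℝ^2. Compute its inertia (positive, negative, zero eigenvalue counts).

step 0: pivot -1439 → sign −
step 1: pivot 3/1439 → sign +
signature = (1, 1, 0)

Answer: (1, 1, 0)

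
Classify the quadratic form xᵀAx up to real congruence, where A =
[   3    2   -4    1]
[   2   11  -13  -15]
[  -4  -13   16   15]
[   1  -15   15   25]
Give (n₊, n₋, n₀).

Answer: (2, 2, 0)

Derivation:
step 0: pivot 3 → sign +
step 1: pivot 29/3 → sign +
step 2: pivot -11/29 → sign −
step 3: pivot -3/11 → sign −
signature = (2, 2, 0)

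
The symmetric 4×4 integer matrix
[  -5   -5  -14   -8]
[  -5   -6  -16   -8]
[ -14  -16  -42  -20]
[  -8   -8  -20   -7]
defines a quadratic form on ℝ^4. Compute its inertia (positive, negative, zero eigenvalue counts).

step 0: pivot -5 → sign −
step 1: pivot -1 → sign −
step 2: pivot 6/5 → sign +
step 3: pivot 1 → sign +
signature = (2, 2, 0)

Answer: (2, 2, 0)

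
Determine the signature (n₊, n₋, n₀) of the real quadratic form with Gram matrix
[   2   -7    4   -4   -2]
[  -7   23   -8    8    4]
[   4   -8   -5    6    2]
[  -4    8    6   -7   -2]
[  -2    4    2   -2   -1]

step 0: pivot 2 → sign +
step 1: pivot -3/2 → sign −
step 2: pivot 11 → sign +
step 3: pivot -1/11 → sign −
step 4: pivot 3 → sign +
signature = (3, 2, 0)

Answer: (3, 2, 0)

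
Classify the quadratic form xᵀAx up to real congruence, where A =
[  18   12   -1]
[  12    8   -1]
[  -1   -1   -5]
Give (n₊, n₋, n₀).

step 0: pivot 18 → sign +
step 1: pivot -91/18 → sign −
step 2: pivot 2/91 → sign +
signature = (2, 1, 0)

Answer: (2, 1, 0)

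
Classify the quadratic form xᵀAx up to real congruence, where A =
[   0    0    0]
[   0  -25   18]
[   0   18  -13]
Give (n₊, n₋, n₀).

step 0: pivot -25 → sign −
step 1: pivot -1/25 → sign −
step 2: row/col 2 already zero → sign 0
signature = (0, 2, 1)

Answer: (0, 2, 1)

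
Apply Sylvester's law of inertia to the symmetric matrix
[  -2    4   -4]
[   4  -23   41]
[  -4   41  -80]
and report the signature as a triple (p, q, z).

step 0: pivot -2 → sign −
step 1: pivot -15 → sign −
step 2: pivot 3/5 → sign +
signature = (1, 2, 0)

Answer: (1, 2, 0)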